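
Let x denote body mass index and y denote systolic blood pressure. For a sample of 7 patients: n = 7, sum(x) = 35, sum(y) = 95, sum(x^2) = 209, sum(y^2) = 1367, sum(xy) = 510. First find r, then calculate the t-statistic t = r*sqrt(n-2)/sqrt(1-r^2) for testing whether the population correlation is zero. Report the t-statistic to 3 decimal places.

S_xy = nΣxy − ΣxΣy = 7·510 − 35·95 = 3570 − 3325 = 245
S_xx = nΣx² − (Σx)² = 7·209 − 35² = 1463 − 1225 = 238
S_yy = nΣy² − (Σy)² = 7·1367 − 95² = 9569 − 9025 = 544
r = S_xy / √(S_xx·S_yy) = 245 / √(238·544) = 245 / √129472 = 245 / 359.8222 = 0.6809
t = r·√(n−2)/√(1−r²) = 0.6809·√5 / √(1−0.463625) = 1.522539 / 0.732376 = 2.079

2.079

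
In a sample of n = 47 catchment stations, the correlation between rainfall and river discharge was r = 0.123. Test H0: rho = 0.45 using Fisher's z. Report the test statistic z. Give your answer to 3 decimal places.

-2.395

Fisher z: atanh(0.123) = 0.123626, atanh(0.45) = 0.484700
z = (z_r − z_0)·√(n−3) = (0.123626 − 0.484700)·√44 = -0.361074 · 6.633250 = -2.395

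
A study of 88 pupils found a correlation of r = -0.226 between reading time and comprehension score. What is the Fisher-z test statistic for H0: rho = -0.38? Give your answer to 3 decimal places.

1.568

Fisher z: atanh(-0.226) = -0.229970, atanh(-0.38) = -0.400060
z = (z_r − z_0)·√(n−3) = (-0.229970 − (-0.400060))·√85 = 0.170090 · 9.219544 = 1.568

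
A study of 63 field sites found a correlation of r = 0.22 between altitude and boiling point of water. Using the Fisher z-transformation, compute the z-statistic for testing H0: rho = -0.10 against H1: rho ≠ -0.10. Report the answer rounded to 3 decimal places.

2.510

z_r = atanh(0.22) = 0.223656,  z_0 = atanh(-0.10) = -0.100335
SE = 1/√(n−3) = 1/√60 = 0.129099
z = (z_r − z_0)/SE = (0.223656 − (-0.100335)) / 0.129099 = 0.323991 / 0.129099 = 2.510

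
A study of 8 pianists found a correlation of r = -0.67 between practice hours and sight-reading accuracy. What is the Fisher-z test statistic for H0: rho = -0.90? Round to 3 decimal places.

Fisher z: atanh(-0.67) = -0.810743, atanh(-0.90) = -1.472219
z = (z_r − z_0)·√(n−3) = (-0.810743 − (-1.472219))·√5 = 0.661476 · 2.236068 = 1.479

1.479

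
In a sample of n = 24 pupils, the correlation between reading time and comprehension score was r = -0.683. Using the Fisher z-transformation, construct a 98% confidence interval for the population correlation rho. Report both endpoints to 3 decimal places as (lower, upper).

Fisher z: z_r = atanh(r) = ½·ln((1+(-0.683))/(1−(-0.683))) = -0.834716
SE(z) = 1/√(n−3) = 1/√21 = 0.218218
98% ⇒ z* = 2.326; margin = 2.326·0.218218 = 0.507575
CI on z-scale: (-1.342291, -0.327141)
Back-transform: tanh(-1.342291) = -0.872221, tanh(-0.327141) = -0.315950

(-0.872, -0.316)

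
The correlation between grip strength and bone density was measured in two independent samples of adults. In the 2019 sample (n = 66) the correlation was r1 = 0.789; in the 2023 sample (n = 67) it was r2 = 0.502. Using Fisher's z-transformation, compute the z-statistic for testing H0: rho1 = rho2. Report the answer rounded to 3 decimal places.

2.912

Fisher z-transforms: z1 = atanh(0.789) = 1.068777, z2 = atanh(0.502) = 0.551976; difference d = 0.516801
Var(d) = 1/63 + 1/64 = 0.0158730 + 0.0156250 = 0.0314980
z = d/√Var(d) = 0.516801 / √0.0314980 = 0.516801 / 0.177477 = 2.912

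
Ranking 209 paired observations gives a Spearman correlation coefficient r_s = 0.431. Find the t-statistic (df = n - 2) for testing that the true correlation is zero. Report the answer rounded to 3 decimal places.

6.872

1 − r_s² = 1 − 0.185761 = 0.814239;  √(1−r_s²) = 0.902352
√(n−2) = √207 = 14.387495
t = r_s·√(n−2)/√(1−r_s²) = 0.431 · 14.387495 / 0.902352 = 6.872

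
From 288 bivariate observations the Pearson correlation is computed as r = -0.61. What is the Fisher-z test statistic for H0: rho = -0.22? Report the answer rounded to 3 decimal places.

-8.192

z_r = atanh(-0.61) = -0.708921,  z_0 = atanh(-0.22) = -0.223656
SE = 1/√(n−3) = 1/√285 = 0.059235
z = (z_r − z_0)/SE = (-0.708921 − (-0.223656)) / 0.059235 = -0.485265 / 0.059235 = -8.192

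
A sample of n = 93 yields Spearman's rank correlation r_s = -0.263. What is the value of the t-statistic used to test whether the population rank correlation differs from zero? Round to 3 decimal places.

-2.600

1 − r_s² = 1 − 0.069169 = 0.930831;  √(1−r_s²) = 0.964796
√(n−2) = √91 = 9.539392
t = r_s·√(n−2)/√(1−r_s²) = -0.263 · 9.539392 / 0.964796 = -2.600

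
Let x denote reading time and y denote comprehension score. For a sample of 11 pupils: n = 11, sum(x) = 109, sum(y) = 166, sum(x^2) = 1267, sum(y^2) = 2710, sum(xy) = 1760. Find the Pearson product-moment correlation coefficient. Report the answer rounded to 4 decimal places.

0.5881

Numerator: nΣxy − (Σx)(Σy) = 11·1760 − (109)(166) = 1266
Denominator: √[(nΣx²−(Σx)²)(nΣy²−(Σy)²)]
  nΣx²−(Σx)² = 11·1267 − 11881 = 2056;  nΣy²−(Σy)² = 11·2710 − 27556 = 2254
  √(2056·2254) = √4634224 = 2152.7248
r = 1266 / 2152.7248 = 0.5881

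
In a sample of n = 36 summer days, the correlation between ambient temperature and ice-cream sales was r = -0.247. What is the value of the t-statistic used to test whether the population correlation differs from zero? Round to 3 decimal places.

-1.486

1 − r² = 1 − 0.061009 = 0.938991;  √(1−r²) = 0.969015
√(n−2) = √34 = 5.830952
t = r·√(n−2)/√(1−r²) = -0.247 · 5.830952 / 0.969015 = -1.486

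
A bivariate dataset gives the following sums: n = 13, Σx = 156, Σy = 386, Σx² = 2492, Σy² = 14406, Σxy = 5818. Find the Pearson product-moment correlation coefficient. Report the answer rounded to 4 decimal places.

0.8777

Numerator: nΣxy − (Σx)(Σy) = 13·5818 − (156)(386) = 15418
Denominator: √[(nΣx²−(Σx)²)(nΣy²−(Σy)²)]
  nΣx²−(Σx)² = 13·2492 − 24336 = 8060;  nΣy²−(Σy)² = 13·14406 − 148996 = 38282
  √(8060·38282) = √308552920 = 17565.6745
r = 15418 / 17565.6745 = 0.8777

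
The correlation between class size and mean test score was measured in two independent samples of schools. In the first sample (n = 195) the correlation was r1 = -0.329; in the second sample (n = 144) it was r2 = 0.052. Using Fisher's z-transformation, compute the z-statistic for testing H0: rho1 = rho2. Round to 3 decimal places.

-3.550

z1 = atanh(-0.329) = -0.341706,  z2 = atanh(0.052) = 0.052047
SE = √(1/(n1−3) + 1/(n2−3)) = √(1/192 + 1/141) = √(0.0052083 + 0.0070922) = √0.0123005 = 0.110908
z = (z1 − z2)/SE = (-0.341706 − 0.052047) / 0.110908 = -0.393753 / 0.110908 = -3.550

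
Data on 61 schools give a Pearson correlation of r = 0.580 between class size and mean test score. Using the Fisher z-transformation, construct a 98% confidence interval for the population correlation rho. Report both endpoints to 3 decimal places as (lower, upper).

Fisher z: z_r = atanh(r) = ½·ln((1+0.580)/(1−0.580)) = 0.662463
SE(z) = 1/√(n−3) = 1/√58 = 0.131306
98% ⇒ z* = 2.326; margin = 2.326·0.131306 = 0.305418
CI on z-scale: (0.357045, 0.967881)
Back-transform: tanh(0.357045) = 0.342609, tanh(0.967881) = 0.747772

(0.343, 0.748)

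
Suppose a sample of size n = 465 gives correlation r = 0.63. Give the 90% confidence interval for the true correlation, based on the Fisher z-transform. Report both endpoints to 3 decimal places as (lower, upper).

(0.582, 0.674)

z_r = atanh(0.63) = 0.741416;  SE = 1/√(n−3) = 1/√462 = 0.046524
z-limits: 0.741416 ± 1.645·0.046524 = 0.741416 ± 0.076532 = [0.664884, 0.817948]
ρ-limits: (tanh 0.664884, tanh 0.817948) = (0.582, 0.674)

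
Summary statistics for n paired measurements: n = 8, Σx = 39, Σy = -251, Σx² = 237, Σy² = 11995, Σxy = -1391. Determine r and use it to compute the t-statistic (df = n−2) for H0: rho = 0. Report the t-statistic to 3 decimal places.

-1.009

S_xy = nΣxy − ΣxΣy = 8·(-1391) − 39·(-251) = -11128 − (-9789) = -1339
S_xx = nΣx² − (Σx)² = 8·237 − 39² = 1896 − 1521 = 375
S_yy = nΣy² − (Σy)² = 8·11995 − (-251)² = 95960 − 63001 = 32959
r = S_xy / √(S_xx·S_yy) = -1339 / √(375·32959) = -1339 / √12359625 = -1339 / 3515.6258 = -0.3809
t = r·√(n−2)/√(1−r²) = -0.3809·√6 / √(1−0.145085) = -0.933011 / 0.924616 = -1.009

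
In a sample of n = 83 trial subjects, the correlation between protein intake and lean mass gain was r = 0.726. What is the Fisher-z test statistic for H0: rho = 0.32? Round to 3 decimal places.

Fisher z: atanh(0.726) = 0.920217, atanh(0.32) = 0.331647
z = (z_r − z_0)·√(n−3) = (0.920217 − 0.331647)·√80 = 0.588570 · 8.944272 = 5.264

5.264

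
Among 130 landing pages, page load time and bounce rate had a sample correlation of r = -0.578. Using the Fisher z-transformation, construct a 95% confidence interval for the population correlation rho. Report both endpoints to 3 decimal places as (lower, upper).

Fisher z: z_r = atanh(r) = ½·ln((1+(-0.578))/(1−(-0.578))) = -0.659454
SE(z) = 1/√(n−3) = 1/√127 = 0.088736
95% ⇒ z* = 1.960; margin = 1.960·0.088736 = 0.173923
CI on z-scale: (-0.833377, -0.485531)
Back-transform: tanh(-0.833377) = -0.682285, tanh(-0.485531) = -0.450662

(-0.682, -0.451)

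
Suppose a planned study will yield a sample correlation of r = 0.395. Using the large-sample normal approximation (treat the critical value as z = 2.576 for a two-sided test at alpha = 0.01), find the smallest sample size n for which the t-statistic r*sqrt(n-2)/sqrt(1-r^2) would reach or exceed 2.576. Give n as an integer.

38

Need r·√(n−2)/√(1−r²) ≥ 2.576
√(n−2) ≥ 2.576·√(1−0.156025) / 0.395 = 2.576·0.918681 / 0.395 = 5.9912
n−2 ≥ 35.8945  ⇒  n ≥ 37.8945
Smallest integer n = 38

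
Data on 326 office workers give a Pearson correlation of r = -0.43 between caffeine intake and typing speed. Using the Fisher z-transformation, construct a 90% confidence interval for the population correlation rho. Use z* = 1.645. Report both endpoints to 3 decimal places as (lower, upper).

Fisher z: z_r = atanh(r) = ½·ln((1+(-0.43))/(1−(-0.43))) = -0.459897
SE(z) = 1/√(n−3) = 1/√323 = 0.055641
90% ⇒ z* = 1.645; margin = 1.645·0.055641 = 0.091529
CI on z-scale: (-0.551426, -0.368368)
Back-transform: tanh(-0.551426) = -0.501588, tanh(-0.368368) = -0.352563

(-0.502, -0.353)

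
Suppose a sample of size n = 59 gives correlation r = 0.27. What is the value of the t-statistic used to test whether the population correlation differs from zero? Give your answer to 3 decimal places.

1 − r² = 1 − 0.0729 = 0.9271;  √(1−r²) = 0.962860
√(n−2) = √57 = 7.549834
t = r·√(n−2)/√(1−r²) = 0.27 · 7.549834 / 0.962860 = 2.117

2.117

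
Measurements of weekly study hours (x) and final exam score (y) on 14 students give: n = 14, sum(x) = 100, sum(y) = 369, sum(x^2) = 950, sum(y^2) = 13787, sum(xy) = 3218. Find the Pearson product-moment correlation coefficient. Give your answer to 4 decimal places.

S_xy = nΣxy − ΣxΣy = 14·3218 − 100·369 = 45052 − 36900 = 8152
S_xx = nΣx² − (Σx)² = 14·950 − 100² = 13300 − 10000 = 3300
S_yy = nΣy² − (Σy)² = 14·13787 − 369² = 193018 − 136161 = 56857
r = S_xy / √(S_xx·S_yy) = 8152 / √(3300·56857) = 8152 / √187628100 = 8152 / 13697.7407 = 0.5951

0.5951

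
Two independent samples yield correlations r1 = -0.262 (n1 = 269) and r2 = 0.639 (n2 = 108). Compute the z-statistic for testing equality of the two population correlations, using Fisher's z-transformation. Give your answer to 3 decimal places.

z1 = atanh(-0.262) = -0.268255,  z2 = atanh(0.639) = 0.756482
SE = √(1/(n1−3) + 1/(n2−3)) = √(1/266 + 1/105) = √(0.0037594 + 0.0095238) = √0.0132832 = 0.115253
z = (z1 − z2)/SE = (-0.268255 − 0.756482) / 0.115253 = -1.024737 / 0.115253 = -8.891

-8.891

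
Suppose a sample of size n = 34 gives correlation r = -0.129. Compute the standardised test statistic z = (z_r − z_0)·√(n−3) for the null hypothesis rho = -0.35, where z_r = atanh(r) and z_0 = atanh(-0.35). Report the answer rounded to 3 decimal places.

z_r = atanh(-0.129) = -0.129723,  z_0 = atanh(-0.35) = -0.365444
SE = 1/√(n−3) = 1/√31 = 0.179605
z = (z_r − z_0)/SE = (-0.129723 − (-0.365444)) / 0.179605 = 0.235721 / 0.179605 = 1.312

1.312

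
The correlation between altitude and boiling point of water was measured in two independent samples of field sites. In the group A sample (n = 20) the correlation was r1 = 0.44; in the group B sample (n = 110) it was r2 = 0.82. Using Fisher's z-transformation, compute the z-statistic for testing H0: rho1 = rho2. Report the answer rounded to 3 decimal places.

z1 = atanh(0.44) = 0.472231,  z2 = atanh(0.82) = 1.156817
SE = √(1/(n1−3) + 1/(n2−3)) = √(1/17 + 1/107) = √(0.0588235 + 0.0093458) = √0.0681693 = 0.261093
z = (z1 − z2)/SE = (0.472231 − 1.156817) / 0.261093 = -0.684586 / 0.261093 = -2.622

-2.622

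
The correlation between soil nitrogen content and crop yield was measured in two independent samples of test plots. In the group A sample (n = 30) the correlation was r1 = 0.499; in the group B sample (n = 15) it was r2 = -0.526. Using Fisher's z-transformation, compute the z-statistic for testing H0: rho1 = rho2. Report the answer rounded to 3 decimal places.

3.264

z1 = atanh(0.499) = 0.547974,  z2 = atanh(-0.526) = -0.584599
SE = √(1/(n1−3) + 1/(n2−3)) = √(1/27 + 1/12) = √(0.0370370 + 0.0833333) = √0.1203703 = 0.346944
z = (z1 − z2)/SE = (0.547974 − (-0.584599)) / 0.346944 = 1.132573 / 0.346944 = 3.264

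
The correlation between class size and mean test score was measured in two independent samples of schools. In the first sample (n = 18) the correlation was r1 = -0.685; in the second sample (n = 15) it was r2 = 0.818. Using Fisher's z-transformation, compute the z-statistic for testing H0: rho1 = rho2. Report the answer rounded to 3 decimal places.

Fisher z-transforms: z1 = atanh(-0.685) = -0.838474, z2 = atanh(0.818) = 1.150743; difference d = -1.989217
Var(d) = 1/15 + 1/12 = 0.0666667 + 0.0833333 = 0.1500000
z = d/√Var(d) = -1.989217 / √0.1500000 = -1.989217 / 0.387298 = -5.136

-5.136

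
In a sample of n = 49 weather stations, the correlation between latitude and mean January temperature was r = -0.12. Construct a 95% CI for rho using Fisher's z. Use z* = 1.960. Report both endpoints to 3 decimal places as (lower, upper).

(-0.388, 0.167)

Fisher z: z_r = atanh(r) = ½·ln((1+(-0.12))/(1−(-0.12))) = -0.120581
SE(z) = 1/√(n−3) = 1/√46 = 0.147442
95% ⇒ z* = 1.960; margin = 1.960·0.147442 = 0.288986
CI on z-scale: (-0.409567, 0.168405)
Back-transform: tanh(-0.409567) = -0.388105, tanh(0.168405) = 0.166831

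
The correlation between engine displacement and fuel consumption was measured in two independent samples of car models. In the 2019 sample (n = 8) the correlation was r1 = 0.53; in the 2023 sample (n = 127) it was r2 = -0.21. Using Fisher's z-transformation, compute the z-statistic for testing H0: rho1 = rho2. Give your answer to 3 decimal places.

1.761

z1 = atanh(0.53) = 0.590145,  z2 = atanh(-0.21) = -0.213171
SE = √(1/(n1−3) + 1/(n2−3)) = √(1/5 + 1/124) = √(0.2000000 + 0.0080645) = √0.2080645 = 0.456141
z = (z1 − z2)/SE = (0.590145 − (-0.213171)) / 0.456141 = 0.803316 / 0.456141 = 1.761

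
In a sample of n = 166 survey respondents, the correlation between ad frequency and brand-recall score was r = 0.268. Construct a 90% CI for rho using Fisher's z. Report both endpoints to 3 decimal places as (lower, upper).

z_r = atanh(0.268) = 0.274708;  SE = 1/√(n−3) = 1/√163 = 0.078326
z-limits: 0.274708 ± 1.645·0.078326 = 0.274708 ± 0.128846 = [0.145862, 0.403554]
ρ-limits: (tanh 0.145862, tanh 0.403554) = (0.145, 0.383)

(0.145, 0.383)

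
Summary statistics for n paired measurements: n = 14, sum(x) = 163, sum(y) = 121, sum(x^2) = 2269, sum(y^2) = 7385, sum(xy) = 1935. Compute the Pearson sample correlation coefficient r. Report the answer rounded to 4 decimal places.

Numerator: nΣxy − (Σx)(Σy) = 14·1935 − (163)(121) = 7367
Denominator: √[(nΣx²−(Σx)²)(nΣy²−(Σy)²)]
  nΣx²−(Σx)² = 14·2269 − 26569 = 5197;  nΣy²−(Σy)² = 14·7385 − 14641 = 88749
  √(5197·88749) = √461228553 = 21476.2323
r = 7367 / 21476.2323 = 0.3430

0.3430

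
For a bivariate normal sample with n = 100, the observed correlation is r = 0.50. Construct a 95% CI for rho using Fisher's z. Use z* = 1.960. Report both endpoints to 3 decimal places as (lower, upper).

(0.337, 0.634)

Fisher z: z_r = atanh(r) = ½·ln((1+0.50)/(1−0.50)) = 0.549306
SE(z) = 1/√(n−3) = 1/√97 = 0.101535
95% ⇒ z* = 1.960; margin = 1.960·0.101535 = 0.199009
CI on z-scale: (0.350297, 0.748315)
Back-transform: tanh(0.350297) = 0.336639, tanh(0.748315) = 0.634143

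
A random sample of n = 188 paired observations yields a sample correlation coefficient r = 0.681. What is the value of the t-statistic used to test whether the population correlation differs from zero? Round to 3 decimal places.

12.683

t = r·√(n−2) / √(1−r²) with r = 0.681, n = 188
  = 0.681·√186 / √(1 − 0.463761)
  = 0.681·13.638182 / 0.732283
  = 9.287602 / 0.732283 = 12.683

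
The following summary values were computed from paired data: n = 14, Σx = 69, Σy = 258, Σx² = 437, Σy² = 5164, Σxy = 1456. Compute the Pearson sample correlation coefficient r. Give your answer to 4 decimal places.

0.9258

S_xy = nΣxy − ΣxΣy = 14·1456 − 69·258 = 20384 − 17802 = 2582
S_xx = nΣx² − (Σx)² = 14·437 − 69² = 6118 − 4761 = 1357
S_yy = nΣy² − (Σy)² = 14·5164 − 258² = 72296 − 66564 = 5732
r = S_xy / √(S_xx·S_yy) = 2582 / √(1357·5732) = 2582 / √7778324 = 2582 / 2788.9647 = 0.9258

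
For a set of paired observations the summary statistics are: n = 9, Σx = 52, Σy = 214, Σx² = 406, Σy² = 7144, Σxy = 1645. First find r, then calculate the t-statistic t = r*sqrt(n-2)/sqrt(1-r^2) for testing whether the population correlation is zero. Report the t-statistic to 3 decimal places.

Numerator: nΣxy − (Σx)(Σy) = 9·1645 − (52)(214) = 3677
Denominator: √[(nΣx²−(Σx)²)(nΣy²−(Σy)²)]
  nΣx²−(Σx)² = 9·406 − 2704 = 950;  nΣy²−(Σy)² = 9·7144 − 45796 = 18500
  √(950·18500) = √17575000 = 4192.2548
r = 3677 / 4192.2548 = 0.8771
t = r·√(n−2)/√(1−r²) = 0.8771·√7 / √(1−0.769304) = 2.320588 / 0.480308 = 4.831

4.831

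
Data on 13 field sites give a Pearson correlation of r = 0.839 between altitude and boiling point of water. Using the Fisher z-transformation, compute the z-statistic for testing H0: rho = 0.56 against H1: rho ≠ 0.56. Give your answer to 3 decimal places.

1.850

z_r = atanh(0.839) = 1.217786,  z_0 = atanh(0.56) = 0.632833
SE = 1/√(n−3) = 1/√10 = 0.316228
z = (z_r − z_0)/SE = (1.217786 − 0.632833) / 0.316228 = 0.584953 / 0.316228 = 1.850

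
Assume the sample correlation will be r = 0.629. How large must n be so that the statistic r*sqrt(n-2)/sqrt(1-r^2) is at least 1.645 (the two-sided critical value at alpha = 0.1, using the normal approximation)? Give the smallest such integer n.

7

Need r·√(n−2)/√(1−r²) ≥ 1.645
√(n−2) ≥ 1.645·√(1−0.395641) / 0.629 = 1.645·0.777405 / 0.629 = 2.0331
n−2 ≥ 4.1335  ⇒  n ≥ 6.1335
Smallest integer n = 7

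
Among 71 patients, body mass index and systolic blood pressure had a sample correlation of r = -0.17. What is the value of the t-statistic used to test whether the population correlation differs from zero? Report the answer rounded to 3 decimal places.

1 − r² = 1 − 0.0289 = 0.9711;  √(1−r²) = 0.985444
√(n−2) = √69 = 8.306624
t = r·√(n−2)/√(1−r²) = -0.17 · 8.306624 / 0.985444 = -1.433

-1.433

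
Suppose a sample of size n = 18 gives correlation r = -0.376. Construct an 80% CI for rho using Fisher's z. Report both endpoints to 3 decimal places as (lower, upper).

(-0.621, -0.064)

z_r = atanh(-0.376) = -0.395393;  SE = 1/√(n−3) = 1/√15 = 0.258199
z-limits: -0.395393 ± 1.282·0.258199 = -0.395393 ± 0.331011 = [-0.726404, -0.064382]
ρ-limits: (tanh -0.726404, tanh -0.064382) = (-0.621, -0.064)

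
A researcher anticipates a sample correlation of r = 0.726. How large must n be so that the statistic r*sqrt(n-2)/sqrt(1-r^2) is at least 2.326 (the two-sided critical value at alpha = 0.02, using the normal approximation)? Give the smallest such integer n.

r√(n−2)/√(1−r²) ≥ 2.326  ⇔  n−2 ≥ (2.326)²·(1−r²)/r²
(1−r²)/r² = (1−0.527076)/0.527076 = 0.8973
n ≥ 2 + 5.410276·0.8973 = 2 + 4.8546 = 6.8546
⌈6.8546⌉ = 7

7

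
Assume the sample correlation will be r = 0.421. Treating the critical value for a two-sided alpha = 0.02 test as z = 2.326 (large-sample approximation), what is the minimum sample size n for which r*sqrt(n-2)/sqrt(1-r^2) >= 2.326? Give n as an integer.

r√(n−2)/√(1−r²) ≥ 2.326  ⇔  n−2 ≥ (2.326)²·(1−r²)/r²
(1−r²)/r² = (1−0.177241)/0.177241 = 4.6420
n ≥ 2 + 5.410276·4.6420 = 2 + 25.1145 = 27.1145
⌈27.1145⌉ = 28

28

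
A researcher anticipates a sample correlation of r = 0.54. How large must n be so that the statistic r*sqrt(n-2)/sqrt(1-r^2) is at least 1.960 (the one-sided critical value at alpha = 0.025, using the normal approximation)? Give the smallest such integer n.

Need r·√(n−2)/√(1−r²) ≥ 1.960
√(n−2) ≥ 1.960·√(1−0.2916) / 0.54 = 1.960·0.841665 / 0.54 = 3.0549
n−2 ≥ 9.3324  ⇒  n ≥ 11.3324
Smallest integer n = 12

12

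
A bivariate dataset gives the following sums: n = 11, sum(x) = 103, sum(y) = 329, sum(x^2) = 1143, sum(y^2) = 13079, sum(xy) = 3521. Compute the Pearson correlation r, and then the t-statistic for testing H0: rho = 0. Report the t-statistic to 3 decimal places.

Numerator: nΣxy − (Σx)(Σy) = 11·3521 − (103)(329) = 4844
Denominator: √[(nΣx²−(Σx)²)(nΣy²−(Σy)²)]
  nΣx²−(Σx)² = 11·1143 − 10609 = 1964;  nΣy²−(Σy)² = 11·13079 − 108241 = 35628
  √(1964·35628) = √69973392 = 8365.0100
r = 4844 / 8365.0100 = 0.5791
t = r·√(n−2)/√(1−r²) = 0.5791·√9 / √(1−0.335357) = 1.737300 / 0.815256 = 2.131

2.131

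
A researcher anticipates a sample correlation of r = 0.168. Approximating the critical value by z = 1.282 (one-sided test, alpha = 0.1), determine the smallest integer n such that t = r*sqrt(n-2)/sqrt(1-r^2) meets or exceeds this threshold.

Need r·√(n−2)/√(1−r²) ≥ 1.282
√(n−2) ≥ 1.282·√(1−0.028224) / 0.168 = 1.282·0.985787 / 0.168 = 7.5225
n−2 ≥ 56.5880  ⇒  n ≥ 58.5880
Smallest integer n = 59

59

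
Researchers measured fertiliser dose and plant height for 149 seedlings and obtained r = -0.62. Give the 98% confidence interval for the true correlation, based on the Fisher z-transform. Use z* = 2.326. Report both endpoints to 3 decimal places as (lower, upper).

z_r = atanh(-0.62) = -0.725005;  SE = 1/√(n−3) = 1/√146 = 0.082761
z-limits: -0.725005 ± 2.326·0.082761 = -0.725005 ± 0.192502 = [-0.917507, -0.532503]
ρ-limits: (tanh -0.917507, tanh -0.532503) = (-0.725, -0.487)

(-0.725, -0.487)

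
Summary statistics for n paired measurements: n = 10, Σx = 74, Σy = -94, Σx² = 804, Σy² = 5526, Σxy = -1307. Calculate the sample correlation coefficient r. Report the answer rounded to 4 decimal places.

-0.5604

S_xy = nΣxy − ΣxΣy = 10·(-1307) − 74·(-94) = -13070 − (-6956) = -6114
S_xx = nΣx² − (Σx)² = 10·804 − 74² = 8040 − 5476 = 2564
S_yy = nΣy² − (Σy)² = 10·5526 − (-94)² = 55260 − 8836 = 46424
r = S_xy / √(S_xx·S_yy) = -6114 / √(2564·46424) = -6114 / √119031136 = -6114 / 10910.1391 = -0.5604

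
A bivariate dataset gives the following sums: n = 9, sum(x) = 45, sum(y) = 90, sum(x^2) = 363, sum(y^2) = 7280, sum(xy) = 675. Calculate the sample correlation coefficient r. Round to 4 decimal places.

0.2398

S_xy = nΣxy − ΣxΣy = 9·675 − 45·90 = 6075 − 4050 = 2025
S_xx = nΣx² − (Σx)² = 9·363 − 45² = 3267 − 2025 = 1242
S_yy = nΣy² − (Σy)² = 9·7280 − 90² = 65520 − 8100 = 57420
r = S_xy / √(S_xx·S_yy) = 2025 / √(1242·57420) = 2025 / √71315640 = 2025 / 8444.8588 = 0.2398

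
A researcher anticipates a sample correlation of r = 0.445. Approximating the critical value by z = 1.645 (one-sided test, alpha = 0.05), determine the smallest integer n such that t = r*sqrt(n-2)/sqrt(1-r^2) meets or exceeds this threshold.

r√(n−2)/√(1−r²) ≥ 1.645  ⇔  n−2 ≥ (1.645)²·(1−r²)/r²
(1−r²)/r² = (1−0.198025)/0.198025 = 4.0499
n ≥ 2 + 2.706025·4.0499 = 2 + 10.9591 = 12.9591
⌈12.9591⌉ = 13

13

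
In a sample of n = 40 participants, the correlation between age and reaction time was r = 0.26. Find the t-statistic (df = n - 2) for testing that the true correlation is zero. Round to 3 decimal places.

1.660

t = r·√(n−2) / √(1−r²) with r = 0.26, n = 40
  = 0.26·√38 / √(1 − 0.0676)
  = 0.26·6.164414 / 0.965609
  = 1.602748 / 0.965609 = 1.660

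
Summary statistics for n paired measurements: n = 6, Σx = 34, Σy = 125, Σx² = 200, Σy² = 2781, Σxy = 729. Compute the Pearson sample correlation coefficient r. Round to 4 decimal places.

0.5739

Numerator: nΣxy − (Σx)(Σy) = 6·729 − (34)(125) = 124
Denominator: √[(nΣx²−(Σx)²)(nΣy²−(Σy)²)]
  nΣx²−(Σx)² = 6·200 − 1156 = 44;  nΣy²−(Σy)² = 6·2781 − 15625 = 1061
  √(44·1061) = √46684 = 216.0648
r = 124 / 216.0648 = 0.5739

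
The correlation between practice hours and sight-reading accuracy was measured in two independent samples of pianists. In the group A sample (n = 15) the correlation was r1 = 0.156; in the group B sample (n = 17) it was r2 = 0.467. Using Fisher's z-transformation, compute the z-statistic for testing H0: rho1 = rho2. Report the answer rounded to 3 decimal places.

z1 = atanh(0.156) = 0.157284,  z2 = atanh(0.467) = 0.506227
SE = √(1/(n1−3) + 1/(n2−3)) = √(1/12 + 1/14) = √(0.0833333 + 0.0714286) = √0.1547619 = 0.393398
z = (z1 − z2)/SE = (0.157284 − 0.506227) / 0.393398 = -0.348943 / 0.393398 = -0.887

-0.887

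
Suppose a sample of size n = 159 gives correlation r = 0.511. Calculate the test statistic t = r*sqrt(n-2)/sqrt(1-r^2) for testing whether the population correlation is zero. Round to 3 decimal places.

1 − r² = 1 − 0.261121 = 0.738879;  √(1−r²) = 0.859581
√(n−2) = √157 = 12.529964
t = r·√(n−2)/√(1−r²) = 0.511 · 12.529964 / 0.859581 = 7.449

7.449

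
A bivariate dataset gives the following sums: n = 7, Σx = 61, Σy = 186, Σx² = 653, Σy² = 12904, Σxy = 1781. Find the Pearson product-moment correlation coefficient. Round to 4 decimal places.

S_xy = nΣxy − ΣxΣy = 7·1781 − 61·186 = 12467 − 11346 = 1121
S_xx = nΣx² − (Σx)² = 7·653 − 61² = 4571 − 3721 = 850
S_yy = nΣy² − (Σy)² = 7·12904 − 186² = 90328 − 34596 = 55732
r = S_xy / √(S_xx·S_yy) = 1121 / √(850·55732) = 1121 / √47372200 = 1121 / 6882.7465 = 0.1629

0.1629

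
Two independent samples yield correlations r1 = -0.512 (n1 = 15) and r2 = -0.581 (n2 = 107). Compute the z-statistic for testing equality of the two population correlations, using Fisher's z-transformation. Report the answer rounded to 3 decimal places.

z1 = atanh(-0.512) = -0.565437,  z2 = atanh(-0.581) = -0.663971
SE = √(1/(n1−3) + 1/(n2−3)) = √(1/12 + 1/104) = √(0.0833333 + 0.0096154) = √0.0929487 = 0.304875
z = (z1 − z2)/SE = (-0.565437 − (-0.663971)) / 0.304875 = 0.098534 / 0.304875 = 0.323

0.323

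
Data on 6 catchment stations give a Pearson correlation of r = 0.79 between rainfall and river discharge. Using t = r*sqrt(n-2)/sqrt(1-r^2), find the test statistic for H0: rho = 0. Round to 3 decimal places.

t = r·√(n−2) / √(1−r²) with r = 0.79, n = 6
  = 0.79·√4 / √(1 − 0.6241)
  = 0.79·2.000000 / 0.613107
  = 1.580000 / 0.613107 = 2.577

2.577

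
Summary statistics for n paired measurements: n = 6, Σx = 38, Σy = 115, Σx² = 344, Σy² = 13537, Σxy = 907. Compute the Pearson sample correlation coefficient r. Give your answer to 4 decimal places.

0.1651

S_xy = nΣxy − ΣxΣy = 6·907 − 38·115 = 5442 − 4370 = 1072
S_xx = nΣx² − (Σx)² = 6·344 − 38² = 2064 − 1444 = 620
S_yy = nΣy² − (Σy)² = 6·13537 − 115² = 81222 − 13225 = 67997
r = S_xy / √(S_xx·S_yy) = 1072 / √(620·67997) = 1072 / √42158140 = 1072 / 6492.9300 = 0.1651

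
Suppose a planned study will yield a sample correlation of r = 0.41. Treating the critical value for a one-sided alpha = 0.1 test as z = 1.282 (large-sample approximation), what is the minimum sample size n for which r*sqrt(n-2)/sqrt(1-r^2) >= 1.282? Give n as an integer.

Need r·√(n−2)/√(1−r²) ≥ 1.282
√(n−2) ≥ 1.282·√(1−0.1681) / 0.41 = 1.282·0.912086 / 0.41 = 2.8519
n−2 ≥ 8.1333  ⇒  n ≥ 10.1333
Smallest integer n = 11

11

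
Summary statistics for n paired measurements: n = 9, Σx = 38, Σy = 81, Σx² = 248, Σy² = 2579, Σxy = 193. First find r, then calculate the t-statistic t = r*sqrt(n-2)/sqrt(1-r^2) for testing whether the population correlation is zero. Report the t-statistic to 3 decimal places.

Numerator: nΣxy − (Σx)(Σy) = 9·193 − (38)(81) = -1341
Denominator: √[(nΣx²−(Σx)²)(nΣy²−(Σy)²)]
  nΣx²−(Σx)² = 9·248 − 1444 = 788;  nΣy²−(Σy)² = 9·2579 − 6561 = 16650
  √(788·16650) = √13120200 = 3622.1817
r = -1341 / 3622.1817 = -0.3702
t = r·√(n−2)/√(1−r²) = -0.3702·√7 / √(1−0.137048) = -0.979457 / 0.928952 = -1.054

-1.054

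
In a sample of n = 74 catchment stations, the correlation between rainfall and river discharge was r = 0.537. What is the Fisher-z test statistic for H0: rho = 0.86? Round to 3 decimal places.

Fisher z: atanh(0.537) = 0.599930, atanh(0.86) = 1.293345
z = (z_r − z_0)·√(n−3) = (0.599930 − 1.293345)·√71 = -0.693415 · 8.426150 = -5.843

-5.843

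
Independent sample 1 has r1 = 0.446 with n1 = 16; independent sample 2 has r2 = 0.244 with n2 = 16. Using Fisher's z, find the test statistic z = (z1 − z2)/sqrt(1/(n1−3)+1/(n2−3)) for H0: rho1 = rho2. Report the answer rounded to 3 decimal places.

z1 = atanh(0.446) = 0.479696,  z2 = atanh(0.244) = 0.249023
SE = √(1/(n1−3) + 1/(n2−3)) = √(1/13 + 1/13) = √(0.0769231 + 0.0769231) = √0.1538462 = 0.392232
z = (z1 − z2)/SE = (0.479696 − 0.249023) / 0.392232 = 0.230673 / 0.392232 = 0.588

0.588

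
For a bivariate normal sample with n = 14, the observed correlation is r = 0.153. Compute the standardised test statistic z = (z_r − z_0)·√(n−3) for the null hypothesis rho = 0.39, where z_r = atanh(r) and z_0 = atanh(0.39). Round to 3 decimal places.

Fisher z: atanh(0.153) = 0.154211, atanh(0.39) = 0.411800
z = (z_r − z_0)·√(n−3) = (0.154211 − 0.411800)·√11 = -0.257589 · 3.316625 = -0.854

-0.854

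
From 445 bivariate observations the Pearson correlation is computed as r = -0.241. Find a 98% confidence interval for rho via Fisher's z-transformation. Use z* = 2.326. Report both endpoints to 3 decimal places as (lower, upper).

(-0.342, -0.134)

z_r = atanh(-0.241) = -0.245836;  SE = 1/√(n−3) = 1/√442 = 0.047565
z-limits: -0.245836 ± 2.326·0.047565 = -0.245836 ± 0.110636 = [-0.356472, -0.135200]
ρ-limits: (tanh -0.356472, tanh -0.135200) = (-0.342, -0.134)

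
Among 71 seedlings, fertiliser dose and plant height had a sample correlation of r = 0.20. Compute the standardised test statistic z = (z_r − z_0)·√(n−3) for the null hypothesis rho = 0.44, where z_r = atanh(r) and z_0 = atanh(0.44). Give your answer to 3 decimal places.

-2.222

Fisher z: atanh(0.20) = 0.202733, atanh(0.44) = 0.472231
z = (z_r − z_0)·√(n−3) = (0.202733 − 0.472231)·√68 = -0.269498 · 8.246211 = -2.222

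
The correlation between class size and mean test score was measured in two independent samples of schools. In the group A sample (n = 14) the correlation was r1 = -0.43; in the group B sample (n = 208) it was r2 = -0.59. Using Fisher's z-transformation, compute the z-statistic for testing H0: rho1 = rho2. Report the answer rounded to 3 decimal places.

0.704

Fisher z-transforms: z1 = atanh(-0.43) = -0.459897, z2 = atanh(-0.59) = -0.677666; difference d = 0.217769
Var(d) = 1/11 + 1/205 = 0.0909091 + 0.0048780 = 0.0957871
z = d/√Var(d) = 0.217769 / √0.0957871 = 0.217769 / 0.309495 = 0.704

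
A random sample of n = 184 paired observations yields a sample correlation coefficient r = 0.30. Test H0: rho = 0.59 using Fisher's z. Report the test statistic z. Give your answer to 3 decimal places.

z_r = atanh(0.30) = 0.309520,  z_0 = atanh(0.59) = 0.677666
SE = 1/√(n−3) = 1/√181 = 0.074329
z = (z_r − z_0)/SE = (0.309520 − 0.677666) / 0.074329 = -0.368146 / 0.074329 = -4.953

-4.953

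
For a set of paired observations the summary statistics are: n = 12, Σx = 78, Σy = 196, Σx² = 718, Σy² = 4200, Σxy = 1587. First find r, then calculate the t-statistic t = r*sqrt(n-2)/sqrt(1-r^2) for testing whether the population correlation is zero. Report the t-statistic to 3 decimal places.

2.948

S_xy = nΣxy − ΣxΣy = 12·1587 − 78·196 = 19044 − 15288 = 3756
S_xx = nΣx² − (Σx)² = 12·718 − 78² = 8616 − 6084 = 2532
S_yy = nΣy² − (Σy)² = 12·4200 − 196² = 50400 − 38416 = 11984
r = S_xy / √(S_xx·S_yy) = 3756 / √(2532·11984) = 3756 / √30343488 = 3756 / 5508.4924 = 0.6819
t = r·√(n−2)/√(1−r²) = 0.6819·√10 / √(1−0.464988) = 2.156357 / 0.731445 = 2.948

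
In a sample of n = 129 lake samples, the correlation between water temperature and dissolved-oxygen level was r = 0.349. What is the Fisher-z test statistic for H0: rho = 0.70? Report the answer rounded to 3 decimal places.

-5.646

Fisher z: atanh(0.349) = 0.364305, atanh(0.70) = 0.867301
z = (z_r − z_0)·√(n−3) = (0.364305 − 0.867301)·√126 = -0.502996 · 11.224972 = -5.646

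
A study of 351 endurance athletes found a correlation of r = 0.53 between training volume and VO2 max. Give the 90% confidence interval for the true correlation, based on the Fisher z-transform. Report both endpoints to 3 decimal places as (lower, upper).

(0.464, 0.590)

z_r = atanh(0.53) = 0.590145;  SE = 1/√(n−3) = 1/√348 = 0.053606
z-limits: 0.590145 ± 1.645·0.053606 = 0.590145 ± 0.088182 = [0.501963, 0.678327]
ρ-limits: (tanh 0.501963, tanh 0.678327) = (0.464, 0.590)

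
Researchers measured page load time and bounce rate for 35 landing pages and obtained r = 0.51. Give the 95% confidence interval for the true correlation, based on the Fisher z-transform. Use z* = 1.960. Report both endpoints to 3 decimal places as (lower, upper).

(0.213, 0.721)

Fisher z: z_r = atanh(r) = ½·ln((1+0.51)/(1−0.51)) = 0.562730
SE(z) = 1/√(n−3) = 1/√32 = 0.176777
95% ⇒ z* = 1.960; margin = 1.960·0.176777 = 0.346483
CI on z-scale: (0.216247, 0.909213)
Back-transform: tanh(0.216247) = 0.212938, tanh(0.909213) = 0.720754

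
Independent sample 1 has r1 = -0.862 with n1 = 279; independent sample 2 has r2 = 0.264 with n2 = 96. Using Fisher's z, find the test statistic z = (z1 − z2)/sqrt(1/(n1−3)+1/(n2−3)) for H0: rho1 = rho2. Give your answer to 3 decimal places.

Fisher z-transforms: z1 = atanh(-0.862) = -1.301076, z2 = atanh(0.264) = 0.270403; difference d = -1.571479
Var(d) = 1/276 + 1/93 = 0.0036232 + 0.0107527 = 0.0143759
z = d/√Var(d) = -1.571479 / √0.0143759 = -1.571479 / 0.119900 = -13.107

-13.107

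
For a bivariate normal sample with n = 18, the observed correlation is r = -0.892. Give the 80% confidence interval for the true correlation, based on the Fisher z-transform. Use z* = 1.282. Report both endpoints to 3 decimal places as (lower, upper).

Fisher z: z_r = atanh(r) = ½·ln((1+(-0.892))/(1−(-0.892))) = -1.431629
SE(z) = 1/√(n−3) = 1/√15 = 0.258199
80% ⇒ z* = 1.282; margin = 1.282·0.258199 = 0.331011
CI on z-scale: (-1.762640, -1.100618)
Back-transform: tanh(-1.762640) = -0.942797, tanh(-1.100618) = -0.800721

(-0.943, -0.801)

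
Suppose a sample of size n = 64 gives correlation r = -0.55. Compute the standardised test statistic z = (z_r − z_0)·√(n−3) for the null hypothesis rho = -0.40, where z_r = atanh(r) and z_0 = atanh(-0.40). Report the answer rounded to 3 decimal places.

z_r = atanh(-0.55) = -0.618381,  z_0 = atanh(-0.40) = -0.423649
SE = 1/√(n−3) = 1/√61 = 0.128037
z = (z_r − z_0)/SE = (-0.618381 − (-0.423649)) / 0.128037 = -0.194732 / 0.128037 = -1.521

-1.521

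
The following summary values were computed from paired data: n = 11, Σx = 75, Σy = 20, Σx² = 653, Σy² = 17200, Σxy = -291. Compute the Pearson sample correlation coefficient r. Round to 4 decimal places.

S_xy = nΣxy − ΣxΣy = 11·(-291) − 75·20 = -3201 − 1500 = -4701
S_xx = nΣx² − (Σx)² = 11·653 − 75² = 7183 − 5625 = 1558
S_yy = nΣy² − (Σy)² = 11·17200 − 20² = 189200 − 400 = 188800
r = S_xy / √(S_xx·S_yy) = -4701 / √(1558·188800) = -4701 / √294150400 = -4701 / 17150.8134 = -0.2741

-0.2741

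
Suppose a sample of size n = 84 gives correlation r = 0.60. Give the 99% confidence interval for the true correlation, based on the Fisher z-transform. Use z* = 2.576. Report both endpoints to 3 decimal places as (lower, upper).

z_r = atanh(0.60) = 0.693147;  SE = 1/√(n−3) = 1/√81 = 0.111111
z-limits: 0.693147 ± 2.576·0.111111 = 0.693147 ± 0.286222 = [0.406925, 0.979369]
ρ-limits: (tanh 0.406925, tanh 0.979369) = (0.386, 0.753)

(0.386, 0.753)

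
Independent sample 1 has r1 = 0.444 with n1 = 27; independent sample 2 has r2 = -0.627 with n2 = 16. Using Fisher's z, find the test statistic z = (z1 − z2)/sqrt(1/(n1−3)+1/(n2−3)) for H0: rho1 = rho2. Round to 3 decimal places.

3.524

Fisher z-transforms: z1 = atanh(0.444) = 0.477202, z2 = atanh(-0.627) = -0.736457; difference d = 1.213659
Var(d) = 1/24 + 1/13 = 0.0416667 + 0.0769231 = 0.1185898
z = d/√Var(d) = 1.213659 / √0.1185898 = 1.213659 / 0.344369 = 3.524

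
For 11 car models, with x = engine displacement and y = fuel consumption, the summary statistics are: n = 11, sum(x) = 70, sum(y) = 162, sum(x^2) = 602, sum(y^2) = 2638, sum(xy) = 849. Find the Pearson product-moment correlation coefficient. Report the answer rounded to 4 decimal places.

S_xy = nΣxy − ΣxΣy = 11·849 − 70·162 = 9339 − 11340 = -2001
S_xx = nΣx² − (Σx)² = 11·602 − 70² = 6622 − 4900 = 1722
S_yy = nΣy² − (Σy)² = 11·2638 − 162² = 29018 − 26244 = 2774
r = S_xy / √(S_xx·S_yy) = -2001 / √(1722·2774) = -2001 / √4776828 = -2001 / 2185.5956 = -0.9155

-0.9155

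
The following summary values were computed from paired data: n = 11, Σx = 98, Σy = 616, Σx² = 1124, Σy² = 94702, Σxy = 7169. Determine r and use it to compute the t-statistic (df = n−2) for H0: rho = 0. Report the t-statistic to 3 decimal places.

1.439

S_xy = nΣxy − ΣxΣy = 11·7169 − 98·616 = 78859 − 60368 = 18491
S_xx = nΣx² − (Σx)² = 11·1124 − 98² = 12364 − 9604 = 2760
S_yy = nΣy² − (Σy)² = 11·94702 − 616² = 1041722 − 379456 = 662266
r = S_xy / √(S_xx·S_yy) = 18491 / √(2760·662266) = 18491 / √1827854160 = 18491 / 42753.4111 = 0.4325
t = r·√(n−2)/√(1−r²) = 0.4325·√9 / √(1−0.187056) = 1.297500 / 0.901634 = 1.439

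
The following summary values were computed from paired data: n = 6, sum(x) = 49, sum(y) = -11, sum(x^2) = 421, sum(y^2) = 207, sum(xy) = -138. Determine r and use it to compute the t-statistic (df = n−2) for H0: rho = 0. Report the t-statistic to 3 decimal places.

-2.429

S_xy = nΣxy − ΣxΣy = 6·(-138) − 49·(-11) = -828 − (-539) = -289
S_xx = nΣx² − (Σx)² = 6·421 − 49² = 2526 − 2401 = 125
S_yy = nΣy² − (Σy)² = 6·207 − (-11)² = 1242 − 121 = 1121
r = S_xy / √(S_xx·S_yy) = -289 / √(125·1121) = -289 / √140125 = -289 / 374.3327 = -0.7720
t = r·√(n−2)/√(1−r²) = -0.7720·√4 / √(1−0.595984) = -1.544000 / 0.635623 = -2.429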